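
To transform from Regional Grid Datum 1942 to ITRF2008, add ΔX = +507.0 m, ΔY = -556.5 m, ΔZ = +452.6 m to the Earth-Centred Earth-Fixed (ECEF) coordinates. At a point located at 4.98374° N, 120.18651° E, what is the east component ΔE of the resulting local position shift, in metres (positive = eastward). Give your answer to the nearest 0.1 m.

At φ = 4.98374°, λ = 120.18651°: sin φ = 0.086873, cos φ = 0.996219, sin λ = 0.864393, cos λ = -0.502816.
ΔE = −sin λ·ΔX + cos λ·ΔY = −(0.864393)·(507.0) + (-0.502816)·(-556.5) = -158.43 m.

ΔE = -158.4 m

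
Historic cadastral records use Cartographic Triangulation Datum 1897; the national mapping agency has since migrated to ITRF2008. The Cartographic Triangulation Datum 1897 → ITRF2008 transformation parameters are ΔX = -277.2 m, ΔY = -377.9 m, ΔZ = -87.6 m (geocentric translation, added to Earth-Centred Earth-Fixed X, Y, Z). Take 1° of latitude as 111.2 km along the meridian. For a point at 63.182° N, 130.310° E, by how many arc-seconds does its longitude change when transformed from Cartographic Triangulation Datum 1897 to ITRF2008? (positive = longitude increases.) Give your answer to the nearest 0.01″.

sin φ = 0.892444, cos φ = 0.451158, sin λ = 0.762555, cos λ = -0.646923.
East component: ΔE = −sin λ·ΔX + cos λ·ΔY = −(0.762555)(-277.2) + (-0.646923)(-377.9) = 455.85 m.
1° of latitude spans 111200 m; at latitude φ, 1° of longitude spans that × cos φ = 50168.8 m, so Δλ = 455.85 / 50168.8 × 3600 = 32.711″.

Δλ = 32.71″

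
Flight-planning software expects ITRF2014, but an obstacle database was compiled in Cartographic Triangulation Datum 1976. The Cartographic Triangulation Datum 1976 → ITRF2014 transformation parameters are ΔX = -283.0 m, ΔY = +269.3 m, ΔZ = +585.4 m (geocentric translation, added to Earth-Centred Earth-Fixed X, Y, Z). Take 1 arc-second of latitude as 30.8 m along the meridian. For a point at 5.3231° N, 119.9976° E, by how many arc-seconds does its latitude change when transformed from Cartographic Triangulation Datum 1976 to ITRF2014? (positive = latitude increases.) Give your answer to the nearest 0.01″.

sin φ = 0.092772, cos φ = 0.995687, sin λ = 0.866046, cos λ = -0.499964.
North component: ΔN = −sin φ cos λ·ΔX − sin φ sin λ·ΔY + cos φ·ΔZ = −(0.092772)(-0.499964)(-283.0) − (0.092772)(0.866046)(269.3) + (0.995687)(585.4) = 548.11 m.
1° of latitude spans 3600 × 30.80 = 110880 m, so Δφ = 548.11 / 110880 × 3600 = 17.796″.

Δφ = 17.80″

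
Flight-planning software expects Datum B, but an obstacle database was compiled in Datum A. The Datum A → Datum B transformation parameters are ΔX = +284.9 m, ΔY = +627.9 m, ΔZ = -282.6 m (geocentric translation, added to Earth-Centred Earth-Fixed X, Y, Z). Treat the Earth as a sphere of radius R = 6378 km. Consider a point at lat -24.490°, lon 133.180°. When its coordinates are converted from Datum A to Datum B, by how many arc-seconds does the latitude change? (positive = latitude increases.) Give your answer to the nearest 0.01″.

Δφ = -4.79″

sin φ = -0.414534, cos φ = 0.910034, sin λ = 0.729208, cos λ = -0.684293.
North component: ΔN = −sin φ cos λ·ΔX − sin φ sin λ·ΔY + cos φ·ΔZ = −(-0.414534)(-0.684293)(284.9) − (-0.414534)(0.729208)(627.9) + (0.910034)(-282.6) = -148.19 m.
1° of latitude spans πR/180 = 111317 m, so Δφ = -148.19 / 111317 × 3600 = -4.792″.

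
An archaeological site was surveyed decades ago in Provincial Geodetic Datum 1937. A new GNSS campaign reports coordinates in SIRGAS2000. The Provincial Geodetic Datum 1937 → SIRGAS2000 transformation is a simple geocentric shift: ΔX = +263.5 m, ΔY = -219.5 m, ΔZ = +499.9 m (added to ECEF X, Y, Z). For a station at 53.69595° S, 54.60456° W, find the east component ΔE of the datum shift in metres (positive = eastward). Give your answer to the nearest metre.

ΔE = 88 m

The local east axis at (φ, λ) is (−sin λ, cos λ, 0), so ΔE = −sin(-54.60456°)·263.5 + cos(-54.60456°)·(-219.5) = 87.66 m.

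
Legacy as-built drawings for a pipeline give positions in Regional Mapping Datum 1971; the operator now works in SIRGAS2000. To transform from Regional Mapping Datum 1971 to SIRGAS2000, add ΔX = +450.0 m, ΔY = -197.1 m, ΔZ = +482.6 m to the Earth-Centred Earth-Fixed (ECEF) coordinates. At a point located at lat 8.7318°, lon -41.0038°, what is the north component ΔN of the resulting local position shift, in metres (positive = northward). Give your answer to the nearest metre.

ΔN = 406 m

The local north axis is (−sin φ cos λ, −sin φ sin λ, cos φ), giving ΔN = -51.554 − 19.632 + 477.007 = 405.82 m.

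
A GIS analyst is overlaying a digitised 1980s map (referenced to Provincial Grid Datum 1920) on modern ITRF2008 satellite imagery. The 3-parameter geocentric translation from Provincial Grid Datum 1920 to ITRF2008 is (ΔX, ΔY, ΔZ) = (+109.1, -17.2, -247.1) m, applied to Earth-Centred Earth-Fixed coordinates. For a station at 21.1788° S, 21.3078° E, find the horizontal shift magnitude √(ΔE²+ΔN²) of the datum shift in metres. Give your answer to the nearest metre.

204 m

At φ = -21.1788°, λ = 21.3078°: sin φ = -0.361280, cos φ = 0.932458, sin λ = 0.363378, cos λ = 0.931642.
ΔE = −sin λ·ΔX + cos λ·ΔY = −(0.363378)·(109.1) + (0.931642)·(-17.2) = -55.67 m.
ΔN = −sin φ cos λ·ΔX − sin φ sin λ·ΔY + cos φ·ΔZ = −(-0.361280)(0.931642)(109.1) − (-0.361280)(0.363378)(-17.2) + (0.932458)(-247.1) = -195.95 m.
Horizontal magnitude = √(ΔE² + ΔN²) = √((-55.67)² + (-195.95)²) = 203.70 m.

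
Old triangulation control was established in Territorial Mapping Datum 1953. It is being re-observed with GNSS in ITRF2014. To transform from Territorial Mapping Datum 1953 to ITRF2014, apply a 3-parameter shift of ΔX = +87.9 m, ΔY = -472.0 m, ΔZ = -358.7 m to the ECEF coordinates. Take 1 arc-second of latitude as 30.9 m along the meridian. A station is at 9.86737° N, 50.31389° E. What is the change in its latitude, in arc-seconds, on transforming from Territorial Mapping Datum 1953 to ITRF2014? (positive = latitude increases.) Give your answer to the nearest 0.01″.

Δφ = -9.73″

sin φ = 0.171368, cos φ = 0.985207, sin λ = 0.769554, cos λ = 0.638581.
North component: ΔN = −sin φ cos λ·ΔX − sin φ sin λ·ΔY + cos φ·ΔZ = −(0.171368)(0.638581)(87.9) − (0.171368)(0.769554)(-472.0) + (0.985207)(-358.7) = -300.77 m.
1° of latitude spans 3600 × 30.90 = 111240 m, so Δφ = -300.77 / 111240 × 3600 = -9.734″.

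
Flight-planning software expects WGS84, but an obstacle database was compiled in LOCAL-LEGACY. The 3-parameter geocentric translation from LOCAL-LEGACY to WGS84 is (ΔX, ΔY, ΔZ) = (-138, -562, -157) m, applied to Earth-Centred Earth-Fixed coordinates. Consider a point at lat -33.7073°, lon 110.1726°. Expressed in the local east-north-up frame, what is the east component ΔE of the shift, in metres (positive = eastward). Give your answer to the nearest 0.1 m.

The local east axis at (φ, λ) is (−sin λ, cos λ, 0), so ΔE = −sin(110.1726°)·(-138) + cos(110.1726°)·(-562) = 323.34 m.

ΔE = 323.3 m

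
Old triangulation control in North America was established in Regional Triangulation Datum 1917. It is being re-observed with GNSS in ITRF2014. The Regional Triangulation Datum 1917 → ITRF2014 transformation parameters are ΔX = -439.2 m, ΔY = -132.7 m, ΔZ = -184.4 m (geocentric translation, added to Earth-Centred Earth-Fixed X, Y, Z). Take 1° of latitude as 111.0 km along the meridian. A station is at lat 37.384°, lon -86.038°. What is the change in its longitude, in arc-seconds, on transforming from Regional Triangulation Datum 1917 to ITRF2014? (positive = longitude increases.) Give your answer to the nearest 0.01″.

Δλ = -18.26″

sin φ = 0.607154, cos φ = 0.794584, sin λ = -0.997610, cos λ = 0.069095.
East component: ΔE = −sin λ·ΔX + cos λ·ΔY = −(-0.997610)(-439.2) + (0.069095)(-132.7) = -447.32 m.
1° of latitude spans 111000 m; at latitude φ, 1° of longitude spans that × cos φ = 88198.8 m, so Δλ = -447.32 / 88198.8 × 3600 = -18.258″.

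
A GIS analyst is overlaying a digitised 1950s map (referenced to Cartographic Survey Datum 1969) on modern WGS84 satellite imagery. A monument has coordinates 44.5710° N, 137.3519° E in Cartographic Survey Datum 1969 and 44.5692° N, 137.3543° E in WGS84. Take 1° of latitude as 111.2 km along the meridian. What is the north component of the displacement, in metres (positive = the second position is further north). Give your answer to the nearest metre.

Δφ = 44.5692° − 44.5710° = -0.0018°; Δλ = 137.3543° − 137.3519° = +0.0024°.
ΔN = Δφ × 111200 = -200.2 m; ΔE = Δλ × 111200 × cos(44.5710°) = +0.0024 × 111200 × 0.712381 = 190.1 m.

ΔN = -200 m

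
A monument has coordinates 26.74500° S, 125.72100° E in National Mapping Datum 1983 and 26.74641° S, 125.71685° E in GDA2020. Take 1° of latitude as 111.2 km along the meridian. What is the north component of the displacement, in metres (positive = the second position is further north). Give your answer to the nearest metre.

ΔN = -157 m

Δφ = -26.74641° − -26.74500° = -0.00141°; Δλ = 125.71685° − 125.72100° = -0.00415°.
ΔN = Δφ × 111200 = -156.8 m; ΔE = Δλ × 111200 × cos(-26.74500°) = -0.00415 × 111200 × 0.893018 = -412.1 m.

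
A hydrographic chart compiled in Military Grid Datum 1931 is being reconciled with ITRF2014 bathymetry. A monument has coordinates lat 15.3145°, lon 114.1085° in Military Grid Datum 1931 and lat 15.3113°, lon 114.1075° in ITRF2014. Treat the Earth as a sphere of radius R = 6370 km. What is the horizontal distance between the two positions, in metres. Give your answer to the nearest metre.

Δφ = 15.3113° − 15.3145° = -0.0032°; Δλ = 114.1075° − 114.1085° = -0.0010°.
1° along a meridian = πR/180 = 111177 m.
ΔN = Δφ × 111177 = -355.8 m; ΔE = Δλ × 111177 × cos(15.3145°) = -0.0010 × 111177 × 0.964491 = -107.2 m.
Distance = √(ΔE² + ΔN²) = √((-107.2)² + (-355.8)²) = 371.6 m.

372 m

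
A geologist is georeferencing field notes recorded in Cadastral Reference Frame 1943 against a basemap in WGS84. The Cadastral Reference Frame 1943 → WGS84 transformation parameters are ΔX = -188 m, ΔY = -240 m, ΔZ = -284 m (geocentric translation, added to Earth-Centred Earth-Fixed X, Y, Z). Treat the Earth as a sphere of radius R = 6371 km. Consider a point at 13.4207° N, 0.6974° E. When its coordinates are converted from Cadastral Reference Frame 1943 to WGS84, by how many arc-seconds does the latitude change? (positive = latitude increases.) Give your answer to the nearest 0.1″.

Δφ = -7.5″

sin φ = 0.232099, cos φ = 0.972692, sin λ = 0.012172, cos λ = 0.999926.
North component: ΔN = −sin φ cos λ·ΔX − sin φ sin λ·ΔY + cos φ·ΔZ = −(0.232099)(0.999926)(-188) − (0.232099)(0.012172)(-240) + (0.972692)(-284) = -231.94 m.
1° of latitude spans πR/180 = 111195 m, so Δφ = -231.94 / 111195 × 3600 = -7.509″.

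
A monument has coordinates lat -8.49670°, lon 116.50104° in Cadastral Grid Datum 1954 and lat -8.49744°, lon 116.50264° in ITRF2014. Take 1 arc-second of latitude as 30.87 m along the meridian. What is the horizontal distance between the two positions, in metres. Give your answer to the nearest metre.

Δφ = -8.49744° − -8.49670° = -0.00074°; Δλ = 116.50264° − 116.50104° = +0.00160°.
1° of latitude = 3600 × 30.87 = 111132 m.
ΔN = Δφ × 111132 = -82.2 m; ΔE = Δλ × 111132 × cos(-8.49670°) = +0.00160 × 111132 × 0.989024 = 175.9 m.
Distance = √(ΔE² + ΔN²) = √(175.9² + (-82.2)²) = 194.1 m.

194 m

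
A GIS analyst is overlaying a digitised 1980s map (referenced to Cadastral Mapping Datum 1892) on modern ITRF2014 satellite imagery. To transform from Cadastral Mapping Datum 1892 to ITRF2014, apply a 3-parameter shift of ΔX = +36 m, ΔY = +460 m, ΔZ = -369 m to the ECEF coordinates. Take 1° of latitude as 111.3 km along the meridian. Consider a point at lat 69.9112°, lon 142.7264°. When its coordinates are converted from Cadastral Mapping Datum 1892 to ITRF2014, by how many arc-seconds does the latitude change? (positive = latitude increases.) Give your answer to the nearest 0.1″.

sin φ = 0.939161, cos φ = 0.343476, sin λ = 0.605622, cos λ = -0.795753.
North component: ΔN = −sin φ cos λ·ΔX − sin φ sin λ·ΔY + cos φ·ΔZ = −(0.939161)(-0.795753)(36) − (0.939161)(0.605622)(460) + (0.343476)(-369) = -361.48 m.
1° of latitude spans 111300 m, so Δφ = -361.48 / 111300 × 3600 = -11.692″.

Δφ = -11.7″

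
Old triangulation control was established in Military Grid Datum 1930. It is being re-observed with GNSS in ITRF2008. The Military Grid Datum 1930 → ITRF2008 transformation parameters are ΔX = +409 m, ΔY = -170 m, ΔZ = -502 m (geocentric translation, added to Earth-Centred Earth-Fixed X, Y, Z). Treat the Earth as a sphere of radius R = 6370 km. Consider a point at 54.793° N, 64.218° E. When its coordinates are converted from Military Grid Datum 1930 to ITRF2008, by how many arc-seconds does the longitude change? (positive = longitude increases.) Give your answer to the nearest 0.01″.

sin φ = 0.817074, cos φ = 0.576532, sin λ = 0.900455, cos λ = 0.434948.
East component: ΔE = −sin λ·ΔX + cos λ·ΔY = −(0.900455)(409) + (0.434948)(-170) = -442.23 m.
1° of latitude spans πR/180 = 111177 m; at latitude φ, 1° of longitude spans that × cos φ = 64097.4 m, so Δλ = -442.23 / 64097.4 × 3600 = -24.838″.

Δλ = -24.84″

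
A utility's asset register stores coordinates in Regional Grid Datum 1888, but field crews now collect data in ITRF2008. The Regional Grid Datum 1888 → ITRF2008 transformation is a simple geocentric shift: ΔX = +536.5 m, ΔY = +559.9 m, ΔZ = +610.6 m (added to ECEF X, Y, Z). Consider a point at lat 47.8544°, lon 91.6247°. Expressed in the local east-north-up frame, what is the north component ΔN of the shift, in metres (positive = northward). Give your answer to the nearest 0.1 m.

ΔN = 6.0 m

The local north axis is (−sin φ cos λ, −sin φ sin λ, cos φ), giving ΔN = 11.278 − 414.967 + 409.723 = 6.03 m.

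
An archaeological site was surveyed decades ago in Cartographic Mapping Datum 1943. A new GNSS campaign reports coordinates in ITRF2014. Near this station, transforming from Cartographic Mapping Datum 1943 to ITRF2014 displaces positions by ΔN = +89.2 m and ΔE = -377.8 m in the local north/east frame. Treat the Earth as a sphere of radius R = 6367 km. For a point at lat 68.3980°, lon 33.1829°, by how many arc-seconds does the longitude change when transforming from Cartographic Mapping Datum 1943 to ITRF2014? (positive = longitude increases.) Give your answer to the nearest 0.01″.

At latitude 68.3980°, cos φ = 0.368157.
One radian of longitude at latitude φ spans R cos φ, so Δλ = ΔE / (R cos φ) = -377.8 / (6367000 × 0.368157) = -1.6117e-04 rad = -33.244″.

Δλ = -33.24″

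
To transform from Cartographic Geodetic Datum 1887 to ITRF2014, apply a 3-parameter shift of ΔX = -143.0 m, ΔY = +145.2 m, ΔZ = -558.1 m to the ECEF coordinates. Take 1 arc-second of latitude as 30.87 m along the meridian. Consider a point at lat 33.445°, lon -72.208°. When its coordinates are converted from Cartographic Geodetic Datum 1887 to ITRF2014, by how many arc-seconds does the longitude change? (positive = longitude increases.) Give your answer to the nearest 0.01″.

sin φ = 0.551136, cos φ = 0.834415, sin λ = -0.952172, cos λ = 0.305562.
East component: ΔE = −sin λ·ΔX + cos λ·ΔY = −(-0.952172)(-143.0) + (0.305562)(145.2) = -91.79 m.
1° of latitude spans 3600 × 30.87 = 111132 m; at latitude φ, 1° of longitude spans that × cos φ = 92730.2 m, so Δλ = -91.79 / 92730.2 × 3600 = -3.564″.

Δλ = -3.56″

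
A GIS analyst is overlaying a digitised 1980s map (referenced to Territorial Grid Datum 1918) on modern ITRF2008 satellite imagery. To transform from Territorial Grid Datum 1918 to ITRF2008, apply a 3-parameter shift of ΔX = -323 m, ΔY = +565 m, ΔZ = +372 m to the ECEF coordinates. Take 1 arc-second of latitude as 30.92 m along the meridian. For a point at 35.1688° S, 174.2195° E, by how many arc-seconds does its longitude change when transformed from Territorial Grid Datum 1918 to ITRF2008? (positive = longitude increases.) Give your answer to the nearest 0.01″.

sin φ = -0.575987, cos φ = 0.817459, sin λ = 0.100718, cos λ = -0.994915.
East component: ΔE = −sin λ·ΔX + cos λ·ΔY = −(0.100718)(-323) + (-0.994915)(565) = -529.60 m.
1° of latitude spans 3600 × 30.92 = 111312 m; at latitude φ, 1° of longitude spans that × cos φ = 90993.0 m, so Δλ = -529.60 / 90993.0 × 3600 = -20.953″.

Δλ = -20.95″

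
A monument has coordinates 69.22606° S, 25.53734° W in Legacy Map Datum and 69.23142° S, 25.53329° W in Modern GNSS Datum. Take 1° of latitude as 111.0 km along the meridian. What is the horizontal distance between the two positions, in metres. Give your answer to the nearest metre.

616 m

Δφ = -69.23142° − -69.22606° = -0.00536°; Δλ = -25.53329° − -25.53734° = +0.00405°.
ΔN = Δφ × 111000 = -595.0 m; ΔE = Δλ × 111000 × cos(-69.22606°) = +0.00405 × 111000 × 0.354682 = 159.4 m.
Distance = √(ΔE² + ΔN²) = √(159.4² + (-595.0)²) = 616.0 m.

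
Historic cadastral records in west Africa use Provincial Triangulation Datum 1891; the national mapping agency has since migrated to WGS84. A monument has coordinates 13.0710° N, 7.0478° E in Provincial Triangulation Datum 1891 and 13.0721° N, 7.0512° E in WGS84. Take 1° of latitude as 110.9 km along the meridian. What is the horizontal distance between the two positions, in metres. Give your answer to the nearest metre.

Δφ = 13.0721° − 13.0710° = +0.0011°; Δλ = 7.0512° − 7.0478° = +0.0034°.
ΔN = Δφ × 110900 = 122.0 m; ΔE = Δλ × 110900 × cos(13.0710°) = +0.0034 × 110900 × 0.974091 = 367.3 m.
Distance = √(ΔE² + ΔN²) = √(367.3² + 122.0²) = 387.0 m.

387 m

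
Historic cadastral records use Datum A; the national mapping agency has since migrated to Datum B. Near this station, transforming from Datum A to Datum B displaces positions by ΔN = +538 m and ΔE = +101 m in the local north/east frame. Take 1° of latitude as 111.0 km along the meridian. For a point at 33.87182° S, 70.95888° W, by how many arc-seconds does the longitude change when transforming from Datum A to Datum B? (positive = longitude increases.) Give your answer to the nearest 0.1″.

Δλ = 3.9″

At latitude -33.87182°, cos φ = 0.830287.
1° of longitude at this latitude = 111.0 × cos φ = 92.16 km, so Δλ = 101.0 / 92161.8 = 0.0010959° = 3.945″.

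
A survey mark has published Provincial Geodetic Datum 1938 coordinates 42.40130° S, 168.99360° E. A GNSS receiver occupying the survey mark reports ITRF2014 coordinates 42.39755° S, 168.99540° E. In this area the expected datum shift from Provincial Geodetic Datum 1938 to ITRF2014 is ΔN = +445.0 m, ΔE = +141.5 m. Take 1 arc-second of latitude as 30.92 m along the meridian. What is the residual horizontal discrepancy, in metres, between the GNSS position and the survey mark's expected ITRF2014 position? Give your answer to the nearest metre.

Observed coordinate differences: Δφ = +0.00375°, Δλ = +0.00180°.
Converting to metres (1° lat = 111312 m, cos φ = 0.738440): observed ΔN = 417.4 m, observed ΔE = 148.0 m.
Subtracting the expected shift leaves a residual of 417.4 − (445.0) = -27.6 m north and 148.0 − (141.5) = 6.5 m east.
Residual distance = √((-27.6)² + 6.5²) = 28.3 m.

28 m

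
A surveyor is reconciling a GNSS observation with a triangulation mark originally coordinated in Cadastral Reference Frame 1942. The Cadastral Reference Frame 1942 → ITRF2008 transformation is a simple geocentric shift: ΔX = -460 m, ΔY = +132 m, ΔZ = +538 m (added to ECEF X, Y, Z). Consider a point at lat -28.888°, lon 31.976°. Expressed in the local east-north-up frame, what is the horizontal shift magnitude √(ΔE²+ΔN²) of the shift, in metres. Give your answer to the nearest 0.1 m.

At φ = -28.888°, λ = 31.976°: sin φ = -0.483099, cos φ = 0.875566, sin λ = 0.529564, cos λ = 0.848270.
ΔE = −sin λ·ΔX + cos λ·ΔY = −(0.529564)·(-460) + (0.848270)·(132) = 355.57 m.
ΔN = −sin φ cos λ·ΔX − sin φ sin λ·ΔY + cos φ·ΔZ = −(-0.483099)(0.848270)(-460) − (-0.483099)(0.529564)(132) + (0.875566)(538) = 316.32 m.
Horizontal magnitude = √(ΔE² + ΔN²) = √(355.57² + 316.32²) = 475.91 m.

475.9 m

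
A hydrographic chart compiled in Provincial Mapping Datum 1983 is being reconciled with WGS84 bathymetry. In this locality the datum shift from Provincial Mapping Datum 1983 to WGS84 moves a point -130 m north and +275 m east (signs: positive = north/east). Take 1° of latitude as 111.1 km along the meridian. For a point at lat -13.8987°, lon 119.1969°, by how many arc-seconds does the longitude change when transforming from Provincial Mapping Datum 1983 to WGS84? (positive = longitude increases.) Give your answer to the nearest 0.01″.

Δλ = 9.18″

At latitude -13.8987°, cos φ = 0.970722.
1° of longitude at this latitude = 111.1 × cos φ = 107.85 km, so Δλ = 275.0 / 107847.2 = 0.0025499° = 9.180″.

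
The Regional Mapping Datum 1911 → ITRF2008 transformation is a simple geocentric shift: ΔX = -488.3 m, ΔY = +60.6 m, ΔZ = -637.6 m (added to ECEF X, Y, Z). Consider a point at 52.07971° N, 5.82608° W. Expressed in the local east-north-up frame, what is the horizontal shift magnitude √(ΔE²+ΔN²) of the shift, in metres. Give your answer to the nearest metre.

11 m

The local east axis at (φ, λ) is (−sin λ, cos λ, 0), so ΔE = −sin(-5.82608°)·(-488.3) + cos(-5.82608°)·60.6 = 10.72 m.
The local north axis is (−sin φ cos λ, −sin φ sin λ, cos φ), giving ΔN = 383.214 + 4.853 − 391.846 = -3.78 m.
Horizontal magnitude = √(ΔE² + ΔN²) = √(10.72² + (-3.78)²) = 11.37 m.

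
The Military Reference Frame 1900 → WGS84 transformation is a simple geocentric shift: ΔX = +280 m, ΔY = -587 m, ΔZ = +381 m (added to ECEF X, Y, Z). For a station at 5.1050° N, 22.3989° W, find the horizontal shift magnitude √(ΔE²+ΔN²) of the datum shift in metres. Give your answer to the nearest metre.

At φ = 5.1050°, λ = -22.3989°: sin φ = 0.088981, cos φ = 0.996033, sin λ = -0.381053, cos λ = 0.924553.
ΔE = −sin λ·ΔX + cos λ·ΔY = −(-0.381053)·(280) + (0.924553)·(-587) = -436.02 m.
ΔN = −sin φ cos λ·ΔX − sin φ sin λ·ΔY + cos φ·ΔZ = −(0.088981)(0.924553)(280) − (0.088981)(-0.381053)(-587) + (0.996033)(381) = 336.55 m.
Horizontal magnitude = √(ΔE² + ΔN²) = √((-436.02)² + 336.55²) = 550.80 m.

551 m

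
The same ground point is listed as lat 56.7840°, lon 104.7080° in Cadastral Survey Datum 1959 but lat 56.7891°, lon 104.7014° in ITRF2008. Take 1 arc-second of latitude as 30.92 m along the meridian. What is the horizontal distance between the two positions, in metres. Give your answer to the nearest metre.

696 m

Δφ = 56.7891° − 56.7840° = +0.0051°; Δλ = 104.7014° − 104.7080° = -0.0066°.
1° of latitude = 3600 × 30.92 = 111312 m.
ΔN = Δφ × 111312 = 567.7 m; ΔE = Δλ × 111312 × cos(56.7840°) = -0.0066 × 111312 × 0.547797 = -402.4 m.
Distance = √(ΔE² + ΔN²) = √((-402.4)² + 567.7²) = 695.9 m.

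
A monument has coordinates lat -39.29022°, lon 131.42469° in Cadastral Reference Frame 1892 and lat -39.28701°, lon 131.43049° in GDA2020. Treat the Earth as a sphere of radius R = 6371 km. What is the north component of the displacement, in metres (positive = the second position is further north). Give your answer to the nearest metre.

Δφ = -39.28701° − -39.29022° = +0.00321°; Δλ = 131.43049° − 131.42469° = +0.00580°.
1° along a meridian = πR/180 = 111195 m.
ΔN = Δφ × 111195 = 356.9 m; ΔE = Δλ × 111195 × cos(-39.29022°) = +0.00580 × 111195 × 0.773948 = 499.1 m.

ΔN = 357 m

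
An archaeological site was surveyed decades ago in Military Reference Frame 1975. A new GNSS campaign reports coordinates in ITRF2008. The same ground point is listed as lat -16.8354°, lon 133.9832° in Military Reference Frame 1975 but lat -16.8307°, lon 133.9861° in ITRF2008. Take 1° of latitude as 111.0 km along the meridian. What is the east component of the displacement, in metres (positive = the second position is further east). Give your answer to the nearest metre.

Δφ = -16.8307° − -16.8354° = +0.0047°; Δλ = 133.9861° − 133.9832° = +0.0029°.
ΔN = Δφ × 111000 = 521.7 m; ΔE = Δλ × 111000 × cos(-16.8354°) = +0.0029 × 111000 × 0.957141 = 308.1 m.

ΔE = 308 m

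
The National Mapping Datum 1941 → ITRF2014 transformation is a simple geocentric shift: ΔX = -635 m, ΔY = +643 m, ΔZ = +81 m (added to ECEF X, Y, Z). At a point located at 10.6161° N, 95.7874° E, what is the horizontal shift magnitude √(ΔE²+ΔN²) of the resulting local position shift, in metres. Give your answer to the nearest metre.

569 m

At φ = 10.6161°, λ = 95.7874°: sin φ = 0.184228, cos φ = 0.982884, sin λ = 0.994903, cos λ = -0.100838.
ΔE = −sin λ·ΔX + cos λ·ΔY = −(0.994903)·(-635) + (-0.100838)·(643) = 566.92 m.
ΔN = −sin φ cos λ·ΔX − sin φ sin λ·ΔY + cos φ·ΔZ = −(0.184228)(-0.100838)(-635) − (0.184228)(0.994903)(643) + (0.982884)(81) = -50.04 m.
Horizontal magnitude = √(ΔE² + ΔN²) = √(566.92² + (-50.04)²) = 569.13 m.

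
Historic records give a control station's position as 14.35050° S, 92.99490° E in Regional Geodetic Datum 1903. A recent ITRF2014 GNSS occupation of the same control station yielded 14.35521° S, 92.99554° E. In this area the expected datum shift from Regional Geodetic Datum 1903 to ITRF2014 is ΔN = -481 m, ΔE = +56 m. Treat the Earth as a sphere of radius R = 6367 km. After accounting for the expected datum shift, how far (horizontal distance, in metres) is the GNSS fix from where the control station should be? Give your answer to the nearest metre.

44 m

Observed coordinate differences: Δφ = -0.00471°, Δλ = +0.00064°.
Converting to metres (1° lat = 111125 m, cos φ = 0.968798): observed ΔN = -523.4 m, observed ΔE = 68.9 m.
Subtracting the expected shift leaves a residual of -523.4 − (-481) = -42.4 m north and 68.9 − (56) = 12.9 m east.
Residual distance = √((-42.4)² + 12.9²) = 44.3 m.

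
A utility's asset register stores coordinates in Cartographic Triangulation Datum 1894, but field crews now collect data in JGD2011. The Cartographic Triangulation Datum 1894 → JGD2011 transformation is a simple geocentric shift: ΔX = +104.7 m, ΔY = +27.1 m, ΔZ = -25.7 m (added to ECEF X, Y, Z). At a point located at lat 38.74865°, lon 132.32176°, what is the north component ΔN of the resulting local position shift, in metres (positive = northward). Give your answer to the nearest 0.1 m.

ΔN = 11.5 m

At φ = 38.74865°, λ = 132.32176°: sin φ = 0.625905, cos φ = 0.779899, sin λ = 0.739375, cos λ = -0.673293.
ΔN = −sin φ cos λ·ΔX − sin φ sin λ·ΔY + cos φ·ΔZ = −(0.625905)(-0.673293)(104.7) − (0.625905)(0.739375)(27.1) + (0.779899)(-25.7) = 11.54 m.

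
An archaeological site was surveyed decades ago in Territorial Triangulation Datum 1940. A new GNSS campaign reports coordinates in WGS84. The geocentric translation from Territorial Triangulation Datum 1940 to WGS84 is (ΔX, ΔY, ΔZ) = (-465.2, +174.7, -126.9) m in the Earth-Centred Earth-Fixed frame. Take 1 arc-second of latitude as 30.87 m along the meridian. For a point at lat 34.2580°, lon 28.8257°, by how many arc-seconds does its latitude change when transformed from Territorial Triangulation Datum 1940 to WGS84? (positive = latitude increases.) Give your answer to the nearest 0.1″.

sin φ = 0.562920, cos φ = 0.826511, sin λ = 0.482147, cos λ = 0.876091.
North component: ΔN = −sin φ cos λ·ΔX − sin φ sin λ·ΔY + cos φ·ΔZ = −(0.562920)(0.876091)(-465.2) − (0.562920)(0.482147)(174.7) + (0.826511)(-126.9) = 77.12 m.
1° of latitude spans 3600 × 30.87 = 111132 m, so Δφ = 77.12 / 111132 × 3600 = 2.498″.

Δφ = 2.5″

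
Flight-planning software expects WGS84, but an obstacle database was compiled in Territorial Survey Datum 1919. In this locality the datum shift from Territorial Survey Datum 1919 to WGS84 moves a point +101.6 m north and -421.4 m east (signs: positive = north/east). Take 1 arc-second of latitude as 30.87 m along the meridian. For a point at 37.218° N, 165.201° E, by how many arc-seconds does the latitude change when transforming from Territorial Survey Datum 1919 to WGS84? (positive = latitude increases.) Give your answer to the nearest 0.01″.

1″ of latitude = 30.87 m, so Δφ = 101.6 / 30.87 = 3.291″.

Δφ = 3.29″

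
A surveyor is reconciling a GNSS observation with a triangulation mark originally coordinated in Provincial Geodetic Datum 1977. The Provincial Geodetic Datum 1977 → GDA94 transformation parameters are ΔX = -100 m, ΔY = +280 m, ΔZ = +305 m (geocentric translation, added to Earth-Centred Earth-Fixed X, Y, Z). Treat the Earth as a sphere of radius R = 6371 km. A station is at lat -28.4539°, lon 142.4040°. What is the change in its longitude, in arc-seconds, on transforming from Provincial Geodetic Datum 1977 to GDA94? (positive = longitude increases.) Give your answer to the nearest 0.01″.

sin φ = -0.476452, cos φ = 0.879201, sin λ = 0.610090, cos λ = -0.792332.
East component: ΔE = −sin λ·ΔX + cos λ·ΔY = −(0.610090)(-100) + (-0.792332)(280) = -160.84 m.
1° of latitude spans πR/180 = 111195 m; at latitude φ, 1° of longitude spans that × cos φ = 97762.7 m, so Δλ = -160.84 / 97762.7 × 3600 = -5.923″.

Δλ = -5.92″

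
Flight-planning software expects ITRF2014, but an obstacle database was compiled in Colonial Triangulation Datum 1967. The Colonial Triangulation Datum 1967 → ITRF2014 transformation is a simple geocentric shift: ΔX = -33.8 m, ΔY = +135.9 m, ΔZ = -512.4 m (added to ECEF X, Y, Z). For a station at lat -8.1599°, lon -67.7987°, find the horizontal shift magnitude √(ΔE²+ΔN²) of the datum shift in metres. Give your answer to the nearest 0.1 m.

At φ = -8.1599°, λ = -67.7987°: sin φ = -0.141936, cos φ = 0.989876, sin λ = -0.925862, cos λ = 0.377862.
ΔE = −sin λ·ΔX + cos λ·ΔY = −(-0.925862)·(-33.8) + (0.377862)·(135.9) = 20.06 m.
ΔN = −sin φ cos λ·ΔX − sin φ sin λ·ΔY + cos φ·ΔZ = −(-0.141936)(0.377862)(-33.8) − (-0.141936)(-0.925862)(135.9) + (0.989876)(-512.4) = -526.88 m.
Horizontal magnitude = √(ΔE² + ΔN²) = √(20.06² + (-526.88)²) = 527.27 m.

527.3 m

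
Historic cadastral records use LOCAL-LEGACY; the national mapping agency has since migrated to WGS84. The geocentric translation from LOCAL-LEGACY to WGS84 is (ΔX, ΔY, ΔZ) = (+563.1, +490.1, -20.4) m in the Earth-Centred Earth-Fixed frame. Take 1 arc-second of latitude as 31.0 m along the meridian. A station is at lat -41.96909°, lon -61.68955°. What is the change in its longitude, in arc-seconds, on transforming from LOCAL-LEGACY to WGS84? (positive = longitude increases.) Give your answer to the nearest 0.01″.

sin φ = -0.668730, cos φ = 0.743506, sin λ = -0.880391, cos λ = 0.474249.
East component: ΔE = −sin λ·ΔX + cos λ·ΔY = −(-0.880391)(563.1) + (0.474249)(490.1) = 728.18 m.
1° of latitude spans 3600 × 31.00 = 111600 m; at latitude φ, 1° of longitude spans that × cos φ = 82975.2 m, so Δλ = 728.18 / 82975.2 × 3600 = 31.593″.

Δλ = 31.59″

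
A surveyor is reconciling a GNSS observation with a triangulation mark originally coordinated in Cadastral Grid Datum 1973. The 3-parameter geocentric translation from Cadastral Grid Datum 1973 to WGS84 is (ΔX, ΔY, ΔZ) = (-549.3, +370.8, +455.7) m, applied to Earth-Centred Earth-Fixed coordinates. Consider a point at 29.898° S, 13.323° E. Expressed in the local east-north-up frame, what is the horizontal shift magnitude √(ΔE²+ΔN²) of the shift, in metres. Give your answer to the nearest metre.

517 m

At φ = -29.898°, λ = 13.323°: sin φ = -0.498457, cos φ = 0.866914, sin λ = 0.230440, cos λ = 0.973086.
ΔE = −sin λ·ΔX + cos λ·ΔY = −(0.230440)·(-549.3) + (0.973086)·(370.8) = 487.40 m.
ΔN = −sin φ cos λ·ΔX − sin φ sin λ·ΔY + cos φ·ΔZ = −(-0.498457)(0.973086)(-549.3) − (-0.498457)(0.230440)(370.8) + (0.866914)(455.7) = 171.21 m.
Horizontal magnitude = √(ΔE² + ΔN²) = √(487.40² + 171.21²) = 516.60 m.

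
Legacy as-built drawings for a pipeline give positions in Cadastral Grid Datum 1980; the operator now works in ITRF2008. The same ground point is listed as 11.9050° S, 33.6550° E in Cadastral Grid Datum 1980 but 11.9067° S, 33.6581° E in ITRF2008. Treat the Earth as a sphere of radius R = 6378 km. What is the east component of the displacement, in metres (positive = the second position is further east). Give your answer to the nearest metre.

ΔE = 338 m

Δφ = -11.9067° − -11.9050° = -0.0017°; Δλ = 33.6581° − 33.6550° = +0.0031°.
1° along a meridian = πR/180 = 111317 m.
ΔN = Δφ × 111317 = -189.2 m; ΔE = Δλ × 111317 × cos(-11.9050°) = +0.0031 × 111317 × 0.978491 = 337.7 m.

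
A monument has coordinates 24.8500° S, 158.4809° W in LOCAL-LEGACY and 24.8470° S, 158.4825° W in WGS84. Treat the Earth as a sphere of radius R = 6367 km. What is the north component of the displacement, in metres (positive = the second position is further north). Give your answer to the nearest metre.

ΔN = 333 m

Δφ = -24.8470° − -24.8500° = +0.0030°; Δλ = -158.4825° − -158.4809° = -0.0016°.
1° along a meridian = πR/180 = 111125 m.
ΔN = Δφ × 111125 = 333.4 m; ΔE = Δλ × 111125 × cos(-24.8500°) = -0.0016 × 111125 × 0.907411 = -161.3 m.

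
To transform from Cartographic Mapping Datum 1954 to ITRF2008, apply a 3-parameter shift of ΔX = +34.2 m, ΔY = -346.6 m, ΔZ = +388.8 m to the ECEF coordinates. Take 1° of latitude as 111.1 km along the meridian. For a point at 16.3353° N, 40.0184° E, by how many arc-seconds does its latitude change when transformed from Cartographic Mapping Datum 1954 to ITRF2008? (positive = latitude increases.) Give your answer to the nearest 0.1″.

sin φ = 0.281258, cos φ = 0.959632, sin λ = 0.643034, cos λ = 0.765838.
North component: ΔN = −sin φ cos λ·ΔX − sin φ sin λ·ΔY + cos φ·ΔZ = −(0.281258)(0.765838)(34.2) − (0.281258)(0.643034)(-346.6) + (0.959632)(388.8) = 428.42 m.
1° of latitude spans 111100 m, so Δφ = 428.42 / 111100 × 3600 = 13.882″.

Δφ = 13.9″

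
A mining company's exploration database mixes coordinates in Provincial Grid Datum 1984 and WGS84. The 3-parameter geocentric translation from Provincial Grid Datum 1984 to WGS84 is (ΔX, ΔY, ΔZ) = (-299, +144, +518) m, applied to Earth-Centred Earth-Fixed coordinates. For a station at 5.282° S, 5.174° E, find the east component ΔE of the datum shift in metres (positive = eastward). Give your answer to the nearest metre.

At φ = -5.282°, λ = 5.174°: sin φ = -0.092058, cos φ = 0.995754, sin λ = 0.090181, cos λ = 0.995925.
ΔE = −sin λ·ΔX + cos λ·ΔY = −(0.090181)·(-299) + (0.995925)·(144) = 170.38 m.

ΔE = 170 m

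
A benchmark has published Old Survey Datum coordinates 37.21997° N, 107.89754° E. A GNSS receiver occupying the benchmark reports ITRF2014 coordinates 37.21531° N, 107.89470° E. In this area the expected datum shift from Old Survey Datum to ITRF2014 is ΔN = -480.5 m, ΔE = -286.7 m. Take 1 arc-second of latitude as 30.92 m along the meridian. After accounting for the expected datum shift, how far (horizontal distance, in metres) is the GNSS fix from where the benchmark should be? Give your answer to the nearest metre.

52 m

Observed coordinate differences: Δφ = -0.00466°, Δλ = -0.00284°.
Converting to metres (1° lat = 111312 m, cos φ = 0.796319): observed ΔN = -518.7 m, observed ΔE = -251.7 m.
Subtracting the expected shift leaves a residual of -518.7 − (-480.5) = -38.2 m north and -251.7 − (-286.7) = 35.0 m east.
Residual distance = √((-38.2)² + 35.0²) = 51.8 m.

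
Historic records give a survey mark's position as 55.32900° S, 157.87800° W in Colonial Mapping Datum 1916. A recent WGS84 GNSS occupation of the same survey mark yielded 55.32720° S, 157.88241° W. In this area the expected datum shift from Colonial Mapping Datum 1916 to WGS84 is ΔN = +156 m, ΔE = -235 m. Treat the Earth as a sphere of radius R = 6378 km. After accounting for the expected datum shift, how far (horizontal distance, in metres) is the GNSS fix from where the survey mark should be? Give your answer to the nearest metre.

Observed coordinate differences: Δφ = +0.00180°, Δλ = -0.00441°.
Converting to metres (1° lat = 111317 m, cos φ = 0.568863): observed ΔN = 200.4 m, observed ΔE = -279.3 m.
Subtracting the expected shift leaves a residual of 200.4 − (156) = 44.4 m north and -279.3 − (-235) = -44.3 m east.
Residual distance = √(44.4² + (-44.3)²) = 62.7 m.

63 m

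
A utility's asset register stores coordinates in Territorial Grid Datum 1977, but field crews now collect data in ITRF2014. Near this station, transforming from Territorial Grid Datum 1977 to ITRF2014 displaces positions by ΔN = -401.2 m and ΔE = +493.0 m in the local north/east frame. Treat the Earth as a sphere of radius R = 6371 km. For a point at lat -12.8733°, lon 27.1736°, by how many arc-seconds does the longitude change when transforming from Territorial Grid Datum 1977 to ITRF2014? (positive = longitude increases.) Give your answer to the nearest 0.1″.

At latitude -12.8733°, cos φ = 0.974865.
One radian of longitude at latitude φ spans R cos φ, so Δλ = ΔE / (R cos φ) = 493.0 / (6371000 × 0.974865) = 7.9377e-05 rad = 16.373″.

Δλ = 16.4″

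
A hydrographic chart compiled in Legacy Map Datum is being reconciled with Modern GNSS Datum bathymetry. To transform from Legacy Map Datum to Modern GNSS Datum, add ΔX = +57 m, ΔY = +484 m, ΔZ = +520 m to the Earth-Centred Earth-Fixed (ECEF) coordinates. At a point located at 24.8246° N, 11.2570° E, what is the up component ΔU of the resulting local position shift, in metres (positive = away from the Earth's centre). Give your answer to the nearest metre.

The local up (radial) axis is (cos φ cos λ, cos φ sin λ, sin φ), giving ΔU = 50.738 + 85.751 + 218.318 = 354.81 m.

ΔU = 355 m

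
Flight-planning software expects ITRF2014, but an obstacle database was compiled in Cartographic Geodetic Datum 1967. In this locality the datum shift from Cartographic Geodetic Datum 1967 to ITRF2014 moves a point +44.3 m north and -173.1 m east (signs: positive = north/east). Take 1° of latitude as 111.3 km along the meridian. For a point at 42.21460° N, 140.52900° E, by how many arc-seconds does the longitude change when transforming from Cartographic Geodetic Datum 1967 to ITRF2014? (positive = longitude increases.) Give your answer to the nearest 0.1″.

At latitude 42.21460°, cos φ = 0.740633.
1° of longitude at this latitude = 111.3 × cos φ = 82.43 km, so Δλ = -173.1 / 82432.5 = -0.0020999° = -7.560″.

Δλ = -7.6″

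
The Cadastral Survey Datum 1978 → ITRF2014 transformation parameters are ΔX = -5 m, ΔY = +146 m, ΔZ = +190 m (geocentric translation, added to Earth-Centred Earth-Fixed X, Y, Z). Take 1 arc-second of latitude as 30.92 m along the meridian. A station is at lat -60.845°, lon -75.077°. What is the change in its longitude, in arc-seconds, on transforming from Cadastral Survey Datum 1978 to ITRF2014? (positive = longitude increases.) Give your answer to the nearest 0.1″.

sin φ = -0.873305, cos φ = 0.487174, sin λ = -0.966273, cos λ = 0.257521.
East component: ΔE = −sin λ·ΔX + cos λ·ΔY = −(-0.966273)(-5) + (0.257521)(146) = 32.77 m.
1° of latitude spans 3600 × 30.92 = 111312 m; at latitude φ, 1° of longitude spans that × cos φ = 54228.3 m, so Δλ = 32.77 / 54228.3 × 3600 = 2.175″.

Δλ = 2.2″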